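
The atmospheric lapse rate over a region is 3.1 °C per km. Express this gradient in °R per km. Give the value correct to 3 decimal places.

5.580 °R/km

The quantity depends on a temperature interval, so only the ratio of degree sizes applies; the offset between the scales is irrelevant.
A change of 1°C is a change of 1.8°R, so 3.1 × 1.8 = 5.580.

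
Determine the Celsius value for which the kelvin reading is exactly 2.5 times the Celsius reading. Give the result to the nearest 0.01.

182.10°C

Let C be the Celsius reading. The kelvin reading is K = 1·C + 273.15.
Require K = 2.5·C: 1·C + 273.15 = 2.5·C.
(-1.5)·C = -273.15  ⇒  C = 182.10.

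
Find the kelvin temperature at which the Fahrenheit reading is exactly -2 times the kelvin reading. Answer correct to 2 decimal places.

120.97 K

Let K be the kelvin reading. The Fahrenheit reading is F = 1.8·K - 459.67.
Require F = -2·K: 1.8·K - 459.67 = -2·K.
(3.8)·K = 459.67  ⇒  K = 120.97.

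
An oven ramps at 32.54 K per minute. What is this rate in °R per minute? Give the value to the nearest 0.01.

The quantity depends on a temperature interval, so only the ratio of degree sizes applies; the offset between the scales is irrelevant.
A change of 1 K is a change of 1.8°R, so 32.54 × 1.8 = 58.57.

58.57 °R/minute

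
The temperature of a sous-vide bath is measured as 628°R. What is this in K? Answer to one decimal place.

In Celsius: (628 - 491.67) × 5/9 = 75.7389°C.
In kelvin: 75.7389 + 273.15 = 348.9 K.

348.9 K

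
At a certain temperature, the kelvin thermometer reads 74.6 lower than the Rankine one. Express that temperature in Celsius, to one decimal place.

Let x be the Rankine reading; then the kelvin reading is 5/9·x.
(5/9·x) - x = -74.6  ⇒  (-4/9)·x = -74.6  ⇒  x = 167.8500°R.
In Celsius: (167.85 - 491.67) × 5/9 = -179.9°C.

-179.9°C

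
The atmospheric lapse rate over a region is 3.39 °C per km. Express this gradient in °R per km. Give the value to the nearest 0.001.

The quantity depends on a temperature interval, so only the ratio of degree sizes applies; the offset between the scales is irrelevant.
A change of 1°C is a change of 1.8°R, so 3.39 × 1.8 = 6.102.

6.102 °R/km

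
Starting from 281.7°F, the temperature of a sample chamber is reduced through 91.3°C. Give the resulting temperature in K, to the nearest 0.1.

320.6 K

Initial temperature in Celsius: (281.7 - 32) × 5/9 = 138.7222°C.
Final Celsius temperature: 138.7222 - 91.3000 = 47.4222°C.
In kelvin: 47.4222 + 273.15 = 320.6 K.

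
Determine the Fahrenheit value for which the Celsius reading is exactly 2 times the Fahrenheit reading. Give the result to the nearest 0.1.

Let F be the Fahrenheit reading. The Celsius reading is C = 5/9·F - 17.7778.
Require C = 2·F: 5/9·F - 17.7778 = 2·F.
(-13/9)·F = 17.7778  ⇒  F = -12.3.

-12.3°F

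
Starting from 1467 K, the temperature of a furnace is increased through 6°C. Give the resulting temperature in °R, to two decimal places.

Initial temperature in Celsius: 1467 - 273.15 = 1193.8500°C.
Final Celsius temperature: 1193.8500 + 6.0000 = 1199.8500°C.
In Rankine: 1199.8500 × 1.8 + 491.67 = 2651.40°R.

2651.40°R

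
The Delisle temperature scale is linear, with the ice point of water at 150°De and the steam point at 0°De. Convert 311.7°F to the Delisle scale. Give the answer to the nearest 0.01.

-83.08°De

First in Celsius: (311.7 - 32) × 5/9 = 155.3889°C.
Linearly onto the Delisle scale: 150 + (155.3889 / 100) × (0 - 150) = -83.08°De.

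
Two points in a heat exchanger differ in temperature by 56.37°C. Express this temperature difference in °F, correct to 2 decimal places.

101.47°F

For a temperature interval the offset drops out; only the factor 1.8 applies.
56.37 × 1.8 = 101.47.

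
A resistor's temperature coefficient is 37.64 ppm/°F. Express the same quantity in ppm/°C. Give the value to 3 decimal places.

The quantity depends on a temperature interval, so only the ratio of degree sizes applies; the offset between the scales is irrelevant.
A change of 1°C is a change of 1.8°F, so per °C the value is 37.64 × 1.8 = 67.752.

67.752 ppm/°C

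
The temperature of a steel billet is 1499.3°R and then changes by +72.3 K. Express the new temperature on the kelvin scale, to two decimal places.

905.24 K

Initial temperature in Celsius: (1499.3 - 491.67) × 5/9 = 559.7944°C.
The 72.3 K change is an interval; Kelvin and Celsius degrees are the same size, so ΔC = +72.3°C.
Final Celsius temperature: 559.7944 + 72.3000 = 632.0944°C.
In kelvin: 632.0944 + 273.15 = 905.24 K.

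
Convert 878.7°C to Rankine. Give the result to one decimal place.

2073.3°R

In Rankine: 878.7000 × 1.8 + 491.67 = 2073.3°R.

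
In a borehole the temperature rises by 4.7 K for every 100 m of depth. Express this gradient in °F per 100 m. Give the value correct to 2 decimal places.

The quantity depends on a temperature interval, so only the ratio of degree sizes applies; the offset between the scales is irrelevant.
A change of 1 K is a change of 1.8°F, so 4.7 × 1.8 = 8.46.

8.46 °F/100 m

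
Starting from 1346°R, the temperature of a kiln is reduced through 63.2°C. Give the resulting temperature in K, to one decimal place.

Initial temperature in Celsius: (1346 - 491.67) × 5/9 = 474.6278°C.
Final Celsius temperature: 474.6278 - 63.2000 = 411.4278°C.
In kelvin: 411.4278 + 273.15 = 684.6 K.

684.6 K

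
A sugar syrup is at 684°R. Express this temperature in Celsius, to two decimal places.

In Celsius: (684 - 491.67) × 5/9 = 106.8500°C.

106.85°C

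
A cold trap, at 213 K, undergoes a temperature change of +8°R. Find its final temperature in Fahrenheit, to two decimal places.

-68.27°F

Initial temperature in Celsius: 213 - 273.15 = -60.1500°C.
The 8°R change is an interval, so only the factor 5/9 applies: +8 × 5/9 = +4.4444°C.
Final Celsius temperature: -60.1500 + 4.4444 = -55.7056°C.
In Fahrenheit: -55.7056 × 1.8 + 32 = -68.27°F.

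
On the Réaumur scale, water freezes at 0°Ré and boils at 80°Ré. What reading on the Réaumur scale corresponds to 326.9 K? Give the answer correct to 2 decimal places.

43.00°Ré

First in Celsius: 326.9 - 273.15 = 53.7500°C.
Linearly onto the Réaumur scale: 0 + (53.7500 / 100) × (80 - 0) = 43.00°Ré.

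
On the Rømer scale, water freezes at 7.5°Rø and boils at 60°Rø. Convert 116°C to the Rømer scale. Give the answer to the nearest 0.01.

68.40°Rø

Linearly onto the Rømer scale: 7.5 + (116.0000 / 100) × (60 - 7.5) = 68.40°Rø.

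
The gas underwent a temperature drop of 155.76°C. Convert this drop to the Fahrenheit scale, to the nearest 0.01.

An interval of 1°C corresponds to 1.8°F.
155.76 × 1.8 = 280.37.

280.37°F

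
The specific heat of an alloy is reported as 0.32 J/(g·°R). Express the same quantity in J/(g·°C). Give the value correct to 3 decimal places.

0.576 J/(g·°C)

Since only a temperature interval is involved, the additive offset between the scales drops out.
A change of 1°C is a change of 1.8°R, so per °C the value is 0.32 × 1.8 = 0.576.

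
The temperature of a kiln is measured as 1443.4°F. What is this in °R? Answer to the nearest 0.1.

In Celsius: (1443.4 - 32) × 5/9 = 784.1111°C.
In Rankine: 784.1111 × 1.8 + 491.67 = 1903.1°R.

1903.1°R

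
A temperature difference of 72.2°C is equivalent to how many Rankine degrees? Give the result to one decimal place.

An interval of 1°C corresponds to 1.8°R.
72.2 × 1.8 = 130.0.

130.0°R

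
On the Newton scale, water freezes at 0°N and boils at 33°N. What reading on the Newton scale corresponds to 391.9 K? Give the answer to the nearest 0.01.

First in Celsius: 391.9 - 273.15 = 118.7500°C.
Linearly onto the Newton scale: 0 + (118.7500 / 100) × (33 - 0) = 39.19°N.

39.19°N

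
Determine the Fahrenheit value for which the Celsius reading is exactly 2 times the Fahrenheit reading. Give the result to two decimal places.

Let F be the Fahrenheit reading. The Celsius reading is C = 5/9·F - 17.7778.
Require C = 2·F: 5/9·F - 17.7778 = 2·F.
(-13/9)·F = 17.7778  ⇒  F = -12.31.

-12.31°F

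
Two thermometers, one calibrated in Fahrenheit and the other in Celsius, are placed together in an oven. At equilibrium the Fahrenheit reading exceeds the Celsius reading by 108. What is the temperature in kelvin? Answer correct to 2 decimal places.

Let x be the Fahrenheit reading; then the Celsius reading is 5/9·x - 17.7778.
(5/9·x - 17.7778) - x = -108  ⇒  (-4/9)·x = -90.2222  ⇒  x = 203.0000°F.
In Celsius: (203 - 32) × 5/9 = 95.0000°C.
In kelvin: 95.0000 + 273.15 = 368.15 K.

368.15 K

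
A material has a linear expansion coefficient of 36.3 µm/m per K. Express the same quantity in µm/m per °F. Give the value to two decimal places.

The quantity depends on a temperature interval, so only the ratio of degree sizes applies; the offset between the scales is irrelevant.
A change of 1°F is a change of 5/9 K, so per °F the value is 36.3 × 5/9 = 20.17.

20.17 µm/m per °F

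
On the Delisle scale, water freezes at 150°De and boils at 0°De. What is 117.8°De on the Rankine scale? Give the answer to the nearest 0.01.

Linear interpolation between the fixed points: C = (117.8 - 150) × 100 / (0 - 150) = 21.4667°C.
Then 21.4667 × 1.8 + 491.67 = 530.31°R.

530.31°R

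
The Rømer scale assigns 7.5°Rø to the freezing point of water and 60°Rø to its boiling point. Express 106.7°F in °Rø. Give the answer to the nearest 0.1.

29.3°Rø

First in Celsius: (106.7 - 32) × 5/9 = 41.5000°C.
Linearly onto the Rømer scale: 7.5 + (41.5000 / 100) × (60 - 7.5) = 29.3°Rø.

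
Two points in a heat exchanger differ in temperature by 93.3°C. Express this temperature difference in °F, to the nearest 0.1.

167.9°F

For a temperature interval the offset drops out; only the factor 1.8 applies.
93.3 × 1.8 = 167.9.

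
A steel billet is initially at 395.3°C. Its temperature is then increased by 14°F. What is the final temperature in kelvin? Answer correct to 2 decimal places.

676.23 K

The 14°F change is an interval, so only the factor 5/9 applies: +14 × 5/9 = +7.7778°C.
Final Celsius temperature: 395.3000 + 7.7778 = 403.0778°C.
In kelvin: 403.0778 + 273.15 = 676.23 K.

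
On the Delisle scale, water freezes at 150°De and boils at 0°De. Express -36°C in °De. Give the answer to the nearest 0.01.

Linearly onto the Delisle scale: 150 + (-36.0000 / 100) × (0 - 150) = 204.00°De.

204.00°De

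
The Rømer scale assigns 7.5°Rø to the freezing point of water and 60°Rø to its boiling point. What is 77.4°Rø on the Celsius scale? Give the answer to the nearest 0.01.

Linear interpolation between the fixed points: C = (77.4 - 7.5) × 100 / (60 - 7.5) = 133.1429°C.

133.14°C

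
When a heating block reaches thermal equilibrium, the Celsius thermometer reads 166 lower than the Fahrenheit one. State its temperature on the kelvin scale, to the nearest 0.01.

Let x be the Fahrenheit reading; then the Celsius reading is 5/9·x - 17.7778.
(5/9·x - 17.7778) - x = -166  ⇒  (-4/9)·x = -148.222  ⇒  x = 333.5000°F.
In Celsius: (333.5 - 32) × 5/9 = 167.5000°C.
In kelvin: 167.5000 + 273.15 = 440.65 K.

440.65 K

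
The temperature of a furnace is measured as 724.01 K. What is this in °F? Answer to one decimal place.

In Celsius: 724.01 - 273.15 = 450.8600°C.
In Fahrenheit: 450.8600 × 1.8 + 32 = 843.5°F.

843.5°F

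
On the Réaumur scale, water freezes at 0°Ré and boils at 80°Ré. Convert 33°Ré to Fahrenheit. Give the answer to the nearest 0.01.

Linear interpolation between the fixed points: C = (33 - 0) × 100 / (80 - 0) = 41.2500°C.
Then 41.2500 × 1.8 + 32 = 106.25°F.

106.25°F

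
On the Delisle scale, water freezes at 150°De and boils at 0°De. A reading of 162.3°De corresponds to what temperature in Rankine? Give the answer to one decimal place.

Linear interpolation between the fixed points: C = (162.3 - 150) × 100 / (0 - 150) = -8.2000°C.
Then -8.2000 × 1.8 + 491.67 = 476.9°R.

476.9°R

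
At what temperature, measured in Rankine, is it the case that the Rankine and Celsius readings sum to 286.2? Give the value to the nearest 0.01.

Let R be the Rankine reading. The Celsius reading is C = 5/9·R - 273.15.
Require R + C = 286.2: (14/9)·R - 273.15 = 286.2.
R = (286.2 + 273.15) / (14/9) = 359.58.

359.58°R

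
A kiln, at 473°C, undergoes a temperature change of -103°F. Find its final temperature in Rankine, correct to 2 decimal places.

1240.07°R

The 103°F change is an interval, so only the factor 5/9 applies: -103 × 5/9 = -57.2222°C.
Final Celsius temperature: 473.0000 - 57.2222 = 415.7778°C.
In Rankine: 415.7778 × 1.8 + 491.67 = 1240.07°R.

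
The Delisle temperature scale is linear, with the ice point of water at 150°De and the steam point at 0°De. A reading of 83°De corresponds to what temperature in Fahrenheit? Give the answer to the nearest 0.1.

Linear interpolation between the fixed points: C = (83 - 150) × 100 / (0 - 150) = 44.6667°C.
Then 44.6667 × 1.8 + 32 = 112.4°F.

112.4°F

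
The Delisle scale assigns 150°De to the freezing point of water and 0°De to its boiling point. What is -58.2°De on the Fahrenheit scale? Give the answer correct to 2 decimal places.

281.84°F

Linear interpolation between the fixed points: C = (-58.2 - 150) × 100 / (0 - 150) = 138.8000°C.
Then 138.8000 × 1.8 + 32 = 281.84°F.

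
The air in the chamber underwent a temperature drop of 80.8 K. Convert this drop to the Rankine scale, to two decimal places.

Only the scale ratio 1.8 matters for a change in temperature.
80.8 × 1.8 = 145.44.

145.44°R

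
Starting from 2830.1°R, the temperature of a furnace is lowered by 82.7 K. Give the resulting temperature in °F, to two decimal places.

Initial temperature in Celsius: (2830.1 - 491.67) × 5/9 = 1299.1278°C.
The 82.7 K change is an interval; Kelvin and Celsius degrees are the same size, so ΔC = -82.7°C.
Final Celsius temperature: 1299.1278 - 82.7000 = 1216.4278°C.
In Fahrenheit: 1216.4278 × 1.8 + 32 = 2221.57°F.

2221.57°F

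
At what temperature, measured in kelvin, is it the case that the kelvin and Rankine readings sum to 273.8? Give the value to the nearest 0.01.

Let K be the kelvin reading. The Rankine reading is R = 1.8·K.
Require K + R = 273.8: (2.8)·K = 273.8.
K = (273.8) / (2.8) = 97.79.

97.79 K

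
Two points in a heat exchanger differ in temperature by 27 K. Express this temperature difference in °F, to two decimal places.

For a temperature interval the offset drops out; only the factor 1.8 applies.
27 × 1.8 = 48.60.

48.60°F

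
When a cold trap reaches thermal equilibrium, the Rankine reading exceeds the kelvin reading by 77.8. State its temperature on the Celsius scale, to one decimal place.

Let x be the Rankine reading; then the kelvin reading is 5/9·x.
(5/9·x) - x = -77.8  ⇒  (-4/9)·x = -77.8  ⇒  x = 175.0500°R.
In Celsius: (175.05 - 491.67) × 5/9 = -175.9°C.

-175.9°C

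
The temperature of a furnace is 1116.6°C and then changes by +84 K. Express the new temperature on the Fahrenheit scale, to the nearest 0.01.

The 84 K change is an interval; Kelvin and Celsius degrees are the same size, so ΔC = +84°C.
Final Celsius temperature: 1116.6000 + 84.0000 = 1200.6000°C.
In Fahrenheit: 1200.6000 × 1.8 + 32 = 2193.08°F.

2193.08°F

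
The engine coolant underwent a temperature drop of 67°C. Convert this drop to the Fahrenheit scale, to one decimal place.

Only the scale ratio 1.8 matters for a change in temperature.
67 × 1.8 = 120.6.

120.6°F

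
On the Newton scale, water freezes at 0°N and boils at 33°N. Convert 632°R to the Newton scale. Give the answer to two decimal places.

First in Celsius: (632 - 491.67) × 5/9 = 77.9611°C.
Linearly onto the Newton scale: 0 + (77.9611 / 100) × (33 - 0) = 25.73°N.

25.73°N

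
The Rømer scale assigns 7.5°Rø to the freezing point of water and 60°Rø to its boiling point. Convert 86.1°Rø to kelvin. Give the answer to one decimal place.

Linear interpolation between the fixed points: C = (86.1 - 7.5) × 100 / (60 - 7.5) = 149.7143°C.
Then 149.7143 + 273.15 = 422.9 K.

422.9 K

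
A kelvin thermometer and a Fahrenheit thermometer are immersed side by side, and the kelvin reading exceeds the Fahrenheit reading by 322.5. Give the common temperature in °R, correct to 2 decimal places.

308.63°R

Let x be the kelvin reading; then the Fahrenheit reading is 1.8·x - 459.67.
(1.8·x - 459.67) - x = -322.5  ⇒  (0.8)·x = 137.17  ⇒  x = 171.4625 K.
In Celsius: 171.4625 - 273.15 = -101.6875°C.
In Rankine: -101.6875 × 1.8 + 491.67 = 308.63°R.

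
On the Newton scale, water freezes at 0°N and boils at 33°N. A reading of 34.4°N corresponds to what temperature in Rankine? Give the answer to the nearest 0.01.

Linear interpolation between the fixed points: C = (34.4 - 0) × 100 / (33 - 0) = 104.2424°C.
Then 104.2424 × 1.8 + 491.67 = 679.31°R.

679.31°R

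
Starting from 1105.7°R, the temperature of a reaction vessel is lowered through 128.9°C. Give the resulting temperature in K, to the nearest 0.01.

485.38 K

Initial temperature in Celsius: (1105.7 - 491.67) × 5/9 = 341.1278°C.
Final Celsius temperature: 341.1278 - 128.9000 = 212.2278°C.
In kelvin: 212.2278 + 273.15 = 485.38 K.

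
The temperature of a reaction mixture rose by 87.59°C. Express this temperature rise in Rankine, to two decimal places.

Only the scale ratio 1.8 matters for a change in temperature.
87.59 × 1.8 = 157.66.

157.66°R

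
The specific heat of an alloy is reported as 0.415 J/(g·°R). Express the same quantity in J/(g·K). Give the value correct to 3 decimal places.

The quantity depends on a temperature interval, so only the ratio of degree sizes applies; the offset between the scales is irrelevant.
A change of 1 K is a change of 1.8°R, so per K the value is 0.415 × 1.8 = 0.747.

0.747 J/(g·K)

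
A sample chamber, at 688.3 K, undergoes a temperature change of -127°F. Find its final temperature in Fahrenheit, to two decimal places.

Initial temperature in Celsius: 688.3 - 273.15 = 415.1500°C.
The 127°F change is an interval, so only the factor 5/9 applies: -127 × 5/9 = -70.5556°C.
Final Celsius temperature: 415.1500 - 70.5556 = 344.5944°C.
In Fahrenheit: 344.5944 × 1.8 + 32 = 652.27°F.

652.27°F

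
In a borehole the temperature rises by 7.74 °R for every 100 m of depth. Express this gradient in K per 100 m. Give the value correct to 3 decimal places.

The quantity depends on a temperature interval, so only the ratio of degree sizes applies; the offset between the scales is irrelevant.
A change of 1°R is a change of 5/9 K, so 7.74 × 5/9 = 4.300.

4.300 K/100 m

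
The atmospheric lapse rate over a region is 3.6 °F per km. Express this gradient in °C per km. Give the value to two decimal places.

The quantity depends on a temperature interval, so only the ratio of degree sizes applies; the offset between the scales is irrelevant.
A change of 1°F is a change of 5/9°C, so 3.6 × 5/9 = 2.00.

2.00 °C/km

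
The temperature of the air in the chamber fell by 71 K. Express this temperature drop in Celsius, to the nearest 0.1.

Kelvin and Celsius degrees are the same size, so the interval is unchanged: 71.0.

71.0°C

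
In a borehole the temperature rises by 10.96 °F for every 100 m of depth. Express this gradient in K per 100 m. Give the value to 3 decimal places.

The quantity depends on a temperature interval, so only the ratio of degree sizes applies; the offset between the scales is irrelevant.
A change of 1°F is a change of 5/9 K, so 10.96 × 5/9 = 6.089.

6.089 K/100 m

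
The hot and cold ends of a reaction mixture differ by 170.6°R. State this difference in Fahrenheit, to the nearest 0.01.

Rankine and Fahrenheit degrees are the same size, so the interval is unchanged: 170.60.

170.60°F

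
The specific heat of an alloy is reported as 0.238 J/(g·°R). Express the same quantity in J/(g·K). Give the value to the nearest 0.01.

0.43 J/(g·K)

The quantity depends on a temperature interval, so only the ratio of degree sizes applies; the offset between the scales is irrelevant.
A change of 1 K is a change of 1.8°R, so per K the value is 0.238 × 1.8 = 0.43.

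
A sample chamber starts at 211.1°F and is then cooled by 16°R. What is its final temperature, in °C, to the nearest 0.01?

Initial temperature in Celsius: (211.1 - 32) × 5/9 = 99.5000°C.
The 16°R change is an interval, so only the factor 5/9 applies: -16 × 5/9 = -8.8889°C.
Final Celsius temperature: 99.5000 - 8.8889 = 90.6111°C.

90.61°C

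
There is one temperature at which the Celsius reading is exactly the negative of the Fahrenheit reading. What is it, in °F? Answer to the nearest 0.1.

Let F be the Fahrenheit reading. The Celsius reading is C = 5/9·F - 17.7778.
Require C = -1·F: 5/9·F - 17.7778 = -1·F.
(14/9)·F = 17.7778  ⇒  F = 11.4.

11.4°F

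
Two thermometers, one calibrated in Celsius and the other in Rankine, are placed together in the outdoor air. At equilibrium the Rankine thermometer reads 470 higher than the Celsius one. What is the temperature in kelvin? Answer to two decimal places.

246.06 K

Let x be the Celsius reading; then the Rankine reading is 1.8·x + 491.67.
(1.8·x + 491.67) - x = 470  ⇒  (0.8)·x = -21.67  ⇒  x = -27.0875°C.
In kelvin: -27.0875 + 273.15 = 246.06 K.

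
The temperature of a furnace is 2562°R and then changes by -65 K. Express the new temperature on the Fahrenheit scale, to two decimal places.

1985.33°F

Initial temperature in Celsius: (2562 - 491.67) × 5/9 = 1150.1833°C.
The 65 K change is an interval; Kelvin and Celsius degrees are the same size, so ΔC = -65°C.
Final Celsius temperature: 1150.1833 - 65.0000 = 1085.1833°C.
In Fahrenheit: 1085.1833 × 1.8 + 32 = 1985.33°F.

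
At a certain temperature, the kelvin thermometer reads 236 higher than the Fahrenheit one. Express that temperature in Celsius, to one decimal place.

6.4°C

Let x be the Fahrenheit reading; then the kelvin reading is 5/9·x + 255.372.
(5/9·x + 255.372) - x = 236  ⇒  (-4/9)·x = -19.3722  ⇒  x = 43.5875°F.
In Celsius: (43.5875 - 32) × 5/9 = 6.4°C.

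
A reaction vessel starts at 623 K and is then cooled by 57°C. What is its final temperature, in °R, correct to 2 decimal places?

Initial temperature in Celsius: 623 - 273.15 = 349.8500°C.
Final Celsius temperature: 349.8500 - 57.0000 = 292.8500°C.
In Rankine: 292.8500 × 1.8 + 491.67 = 1018.80°R.

1018.80°R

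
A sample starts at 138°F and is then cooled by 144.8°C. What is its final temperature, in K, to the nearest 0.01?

187.24 K

Initial temperature in Celsius: (138 - 32) × 5/9 = 58.8889°C.
Final Celsius temperature: 58.8889 - 144.8000 = -85.9111°C.
In kelvin: -85.9111 + 273.15 = 187.24 K.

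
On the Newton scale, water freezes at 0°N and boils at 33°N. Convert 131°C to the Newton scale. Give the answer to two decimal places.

43.23°N

Linearly onto the Newton scale: 0 + (131.0000 / 100) × (33 - 0) = 43.23°N.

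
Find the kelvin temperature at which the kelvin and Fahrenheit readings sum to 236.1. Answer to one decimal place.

Let K be the kelvin reading. The Fahrenheit reading is F = 1.8·K - 459.67.
Require K + F = 236.1: (2.8)·K - 459.67 = 236.1.
K = (236.1 + 459.67) / (2.8) = 248.5.

248.5 K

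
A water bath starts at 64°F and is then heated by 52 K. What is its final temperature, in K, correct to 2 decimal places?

Initial temperature in Celsius: (64 - 32) × 5/9 = 17.7778°C.
The 52 K change is an interval; Kelvin and Celsius degrees are the same size, so ΔC = +52°C.
Final Celsius temperature: 17.7778 + 52.0000 = 69.7778°C.
In kelvin: 69.7778 + 273.15 = 342.93 K.

342.93 K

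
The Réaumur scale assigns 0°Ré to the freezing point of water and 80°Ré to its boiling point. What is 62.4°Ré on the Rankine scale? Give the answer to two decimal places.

Linear interpolation between the fixed points: C = (62.4 - 0) × 100 / (80 - 0) = 78.0000°C.
Then 78.0000 × 1.8 + 491.67 = 632.07°R.

632.07°R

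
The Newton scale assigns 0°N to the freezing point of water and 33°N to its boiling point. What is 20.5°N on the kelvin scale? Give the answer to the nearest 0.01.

Linear interpolation between the fixed points: C = (20.5 - 0) × 100 / (33 - 0) = 62.1212°C.
Then 62.1212 + 273.15 = 335.27 K.

335.27 K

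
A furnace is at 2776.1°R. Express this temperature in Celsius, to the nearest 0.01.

1269.13°C

In Celsius: (2776.1 - 491.67) × 5/9 = 1269.1278°C.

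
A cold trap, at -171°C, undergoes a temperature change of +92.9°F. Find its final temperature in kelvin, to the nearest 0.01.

153.76 K

The 92.9°F change is an interval, so only the factor 5/9 applies: +92.9 × 5/9 = +51.6111°C.
Final Celsius temperature: -171.0000 + 51.6111 = -119.3889°C.
In kelvin: -119.3889 + 273.15 = 153.76 K.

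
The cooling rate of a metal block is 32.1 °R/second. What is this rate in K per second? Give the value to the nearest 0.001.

17.833 K/second

The quantity depends on a temperature interval, so only the ratio of degree sizes applies; the offset between the scales is irrelevant.
A change of 1°R is a change of 5/9 K, so 32.1 × 5/9 = 17.833.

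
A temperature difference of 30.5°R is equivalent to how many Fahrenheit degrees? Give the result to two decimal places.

Rankine and Fahrenheit degrees are the same size, so the interval is unchanged: 30.50.

30.50°F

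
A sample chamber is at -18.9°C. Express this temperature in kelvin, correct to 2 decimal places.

In kelvin: -18.9000 + 273.15 = 254.25 K.

254.25 K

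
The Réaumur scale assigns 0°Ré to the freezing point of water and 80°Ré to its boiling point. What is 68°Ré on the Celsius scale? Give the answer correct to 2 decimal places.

Linear interpolation between the fixed points: C = (68 - 0) × 100 / (80 - 0) = 85.0000°C.

85.00°C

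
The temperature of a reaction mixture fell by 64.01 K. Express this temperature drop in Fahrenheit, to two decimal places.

115.22°F

Only the scale ratio 1.8 matters for a change in temperature.
64.01 × 1.8 = 115.22.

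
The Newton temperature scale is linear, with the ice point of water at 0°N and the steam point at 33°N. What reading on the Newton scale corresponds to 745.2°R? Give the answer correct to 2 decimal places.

46.48°N

First in Celsius: (745.2 - 491.67) × 5/9 = 140.8500°C.
Linearly onto the Newton scale: 0 + (140.8500 / 100) × (33 - 0) = 46.48°N.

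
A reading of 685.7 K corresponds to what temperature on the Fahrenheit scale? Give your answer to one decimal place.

In Celsius: 685.7 - 273.15 = 412.5500°C.
In Fahrenheit: 412.5500 × 1.8 + 32 = 774.6°F.

774.6°F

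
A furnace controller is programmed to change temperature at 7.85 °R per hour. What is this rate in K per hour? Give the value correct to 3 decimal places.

The quantity depends on a temperature interval, so only the ratio of degree sizes applies; the offset between the scales is irrelevant.
A change of 1°R is a change of 5/9 K, so 7.85 × 5/9 = 4.361.

4.361 K/hour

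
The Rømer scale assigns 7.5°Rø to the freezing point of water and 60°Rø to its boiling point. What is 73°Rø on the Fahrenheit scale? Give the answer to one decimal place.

Linear interpolation between the fixed points: C = (73 - 7.5) × 100 / (60 - 7.5) = 124.7619°C.
Then 124.7619 × 1.8 + 32 = 256.6°F.

256.6°F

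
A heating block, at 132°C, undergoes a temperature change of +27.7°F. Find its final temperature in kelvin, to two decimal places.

420.54 K

The 27.7°F change is an interval, so only the factor 5/9 applies: +27.7 × 5/9 = +15.3889°C.
Final Celsius temperature: 132.0000 + 15.3889 = 147.3889°C.
In kelvin: 147.3889 + 273.15 = 420.54 K.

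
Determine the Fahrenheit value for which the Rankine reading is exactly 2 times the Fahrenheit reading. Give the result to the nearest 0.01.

Let F be the Fahrenheit reading. The Rankine reading is R = 1·F + 459.67.
Require R = 2·F: 1·F + 459.67 = 2·F.
(-1)·F = -459.67  ⇒  F = 459.67.

459.67°F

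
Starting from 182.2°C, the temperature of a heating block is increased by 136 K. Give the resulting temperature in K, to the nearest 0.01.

591.35 K

The 136 K change is an interval; Kelvin and Celsius degrees are the same size, so ΔC = +136°C.
Final Celsius temperature: 182.2000 + 136.0000 = 318.2000°C.
In kelvin: 318.2000 + 273.15 = 591.35 K.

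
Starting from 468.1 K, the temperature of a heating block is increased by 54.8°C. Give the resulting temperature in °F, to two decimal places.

481.55°F

Initial temperature in Celsius: 468.1 - 273.15 = 194.9500°C.
Final Celsius temperature: 194.9500 + 54.8000 = 249.7500°C.
In Fahrenheit: 249.7500 × 1.8 + 32 = 481.55°F.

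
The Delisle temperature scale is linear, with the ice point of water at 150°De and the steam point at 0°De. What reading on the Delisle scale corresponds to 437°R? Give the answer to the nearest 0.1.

First in Celsius: (437 - 491.67) × 5/9 = -30.3722°C.
Linearly onto the Delisle scale: 150 + (-30.3722 / 100) × (0 - 150) = 195.6°De.

195.6°De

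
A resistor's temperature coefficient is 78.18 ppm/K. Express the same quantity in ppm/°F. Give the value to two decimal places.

43.43 ppm/°F

Since only a temperature interval is involved, the additive offset between the scales drops out.
A change of 1°F is a change of 5/9 K, so per °F the value is 78.18 × 5/9 = 43.43.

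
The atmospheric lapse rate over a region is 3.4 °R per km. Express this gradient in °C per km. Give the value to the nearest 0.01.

1.89 °C/km

The quantity depends on a temperature interval, so only the ratio of degree sizes applies; the offset between the scales is irrelevant.
A change of 1°R is a change of 5/9°C, so 3.4 × 5/9 = 1.89.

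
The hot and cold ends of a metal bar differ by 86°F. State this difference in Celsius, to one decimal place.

47.8°C

An interval of 1°F corresponds to 5/9°C.
86 × 5/9 = 47.8.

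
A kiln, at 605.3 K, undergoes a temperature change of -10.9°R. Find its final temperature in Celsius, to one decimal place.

326.1°C

Initial temperature in Celsius: 605.3 - 273.15 = 332.1500°C.
The 10.9°R change is an interval, so only the factor 5/9 applies: -10.9 × 5/9 = -6.0556°C.
Final Celsius temperature: 332.1500 - 6.0556 = 326.0944°C.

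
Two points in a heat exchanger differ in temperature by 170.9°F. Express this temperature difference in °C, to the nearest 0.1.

94.9°C

For a temperature interval the offset drops out; only the factor 5/9 applies.
170.9 × 5/9 = 94.9.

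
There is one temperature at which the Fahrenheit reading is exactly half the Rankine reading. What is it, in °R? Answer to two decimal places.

Let R be the Rankine reading. The Fahrenheit reading is F = 1·R - 459.67.
Require F = 0.5·R: 1·R - 459.67 = 0.5·R.
(0.5)·R = 459.67  ⇒  R = 919.34.

919.34°R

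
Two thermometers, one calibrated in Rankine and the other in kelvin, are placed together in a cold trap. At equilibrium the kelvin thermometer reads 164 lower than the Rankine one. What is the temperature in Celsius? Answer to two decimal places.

Let x be the Rankine reading; then the kelvin reading is 5/9·x.
(5/9·x) - x = -164  ⇒  (-4/9)·x = -164  ⇒  x = 369.0000°R.
In Celsius: (369 - 491.67) × 5/9 = -68.15°C.

-68.15°C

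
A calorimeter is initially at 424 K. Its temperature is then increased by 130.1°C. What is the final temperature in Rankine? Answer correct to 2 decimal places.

Initial temperature in Celsius: 424 - 273.15 = 150.8500°C.
Final Celsius temperature: 150.8500 + 130.1000 = 280.9500°C.
In Rankine: 280.9500 × 1.8 + 491.67 = 997.38°R.

997.38°R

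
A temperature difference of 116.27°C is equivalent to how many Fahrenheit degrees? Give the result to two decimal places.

Only the scale ratio 1.8 matters for a change in temperature.
116.27 × 1.8 = 209.29.

209.29°F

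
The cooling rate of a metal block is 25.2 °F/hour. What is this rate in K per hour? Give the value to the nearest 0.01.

14.00 K/hour

Since only a temperature interval is involved, the additive offset between the scales drops out.
A change of 1°F is a change of 5/9 K, so 25.2 × 5/9 = 14.00.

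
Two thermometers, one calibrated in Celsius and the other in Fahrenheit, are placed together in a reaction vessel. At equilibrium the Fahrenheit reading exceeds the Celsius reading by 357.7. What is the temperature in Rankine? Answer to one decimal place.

1224.5°R

Let x be the Celsius reading; then the Fahrenheit reading is 1.8·x + 32.
(1.8·x + 32) - x = 357.7  ⇒  (0.8)·x = 325.7  ⇒  x = 407.1250°C.
In Rankine: 407.1250 × 1.8 + 491.67 = 1224.5°R.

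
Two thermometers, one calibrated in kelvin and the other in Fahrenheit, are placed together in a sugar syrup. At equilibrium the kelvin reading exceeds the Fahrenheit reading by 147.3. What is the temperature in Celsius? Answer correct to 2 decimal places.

Let x be the kelvin reading; then the Fahrenheit reading is 1.8·x - 459.67.
(1.8·x - 459.67) - x = -147.3  ⇒  (0.8)·x = 312.37  ⇒  x = 390.4625 K.
In Celsius: 390.4625 - 273.15 = 117.31°C.

117.31°C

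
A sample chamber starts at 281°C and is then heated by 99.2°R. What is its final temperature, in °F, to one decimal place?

637.0°F

The 99.2°R change is an interval, so only the factor 5/9 applies: +99.2 × 5/9 = +55.1111°C.
Final Celsius temperature: 281.0000 + 55.1111 = 336.1111°C.
In Fahrenheit: 336.1111 × 1.8 + 32 = 637.0°F.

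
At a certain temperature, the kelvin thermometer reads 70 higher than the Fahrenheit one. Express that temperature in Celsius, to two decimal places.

Let x be the Fahrenheit reading; then the kelvin reading is 5/9·x + 255.372.
(5/9·x + 255.372) - x = 70  ⇒  (-4/9)·x = -185.372  ⇒  x = 417.0875°F.
In Celsius: (417.0875 - 32) × 5/9 = 213.94°C.

213.94°C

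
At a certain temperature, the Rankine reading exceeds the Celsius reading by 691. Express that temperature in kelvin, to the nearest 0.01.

Let x be the Celsius reading; then the Rankine reading is 1.8·x + 491.67.
(1.8·x + 491.67) - x = 691  ⇒  (0.8)·x = 199.33  ⇒  x = 249.1625°C.
In kelvin: 249.1625 + 273.15 = 522.31 K.

522.31 K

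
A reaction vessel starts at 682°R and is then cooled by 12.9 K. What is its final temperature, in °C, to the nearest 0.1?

Initial temperature in Celsius: (682 - 491.67) × 5/9 = 105.7389°C.
The 12.9 K change is an interval; Kelvin and Celsius degrees are the same size, so ΔC = -12.9°C.
Final Celsius temperature: 105.7389 - 12.9000 = 92.8389°C.

92.8°C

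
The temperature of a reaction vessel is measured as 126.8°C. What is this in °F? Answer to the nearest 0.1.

In Fahrenheit: 126.8000 × 1.8 + 32 = 260.2°F.

260.2°F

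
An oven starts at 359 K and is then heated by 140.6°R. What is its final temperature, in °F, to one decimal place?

327.1°F

Initial temperature in Celsius: 359 - 273.15 = 85.8500°C.
The 140.6°R change is an interval, so only the factor 5/9 applies: +140.6 × 5/9 = +78.1111°C.
Final Celsius temperature: 85.8500 + 78.1111 = 163.9611°C.
In Fahrenheit: 163.9611 × 1.8 + 32 = 327.1°F.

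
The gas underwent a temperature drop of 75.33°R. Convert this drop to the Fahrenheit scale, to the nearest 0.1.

75.3°F

Rankine and Fahrenheit degrees are the same size, so the interval is unchanged: 75.3.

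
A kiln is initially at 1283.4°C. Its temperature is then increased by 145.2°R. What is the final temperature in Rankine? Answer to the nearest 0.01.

2946.99°R

The 145.2°R change is an interval, so only the factor 5/9 applies: +145.2 × 5/9 = +80.6667°C.
Final Celsius temperature: 1283.4000 + 80.6667 = 1364.0667°C.
In Rankine: 1364.0667 × 1.8 + 491.67 = 2946.99°R.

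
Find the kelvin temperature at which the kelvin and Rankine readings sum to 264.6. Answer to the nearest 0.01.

Let K be the kelvin reading. The Rankine reading is R = 1.8·K.
Require K + R = 264.6: (2.8)·K = 264.6.
K = (264.6) / (2.8) = 94.50.

94.50 K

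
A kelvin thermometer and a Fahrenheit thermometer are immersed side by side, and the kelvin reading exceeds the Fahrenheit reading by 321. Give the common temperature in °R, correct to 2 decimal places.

312.01°R

Let x be the kelvin reading; then the Fahrenheit reading is 1.8·x - 459.67.
(1.8·x - 459.67) - x = -321  ⇒  (0.8)·x = 138.67  ⇒  x = 173.3375 K.
In Celsius: 173.3375 - 273.15 = -99.8125°C.
In Rankine: -99.8125 × 1.8 + 491.67 = 312.01°R.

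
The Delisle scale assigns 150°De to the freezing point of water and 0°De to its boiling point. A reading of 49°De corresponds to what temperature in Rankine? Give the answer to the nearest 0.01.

Linear interpolation between the fixed points: C = (49 - 150) × 100 / (0 - 150) = 67.3333°C.
Then 67.3333 × 1.8 + 491.67 = 612.87°R.

612.87°R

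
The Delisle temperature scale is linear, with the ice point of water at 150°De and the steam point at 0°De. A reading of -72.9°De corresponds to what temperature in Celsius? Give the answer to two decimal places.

148.60°C

Linear interpolation between the fixed points: C = (-72.9 - 150) × 100 / (0 - 150) = 148.6000°C.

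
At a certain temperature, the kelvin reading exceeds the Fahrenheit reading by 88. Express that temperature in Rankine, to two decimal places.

836.26°R

Let x be the Fahrenheit reading; then the kelvin reading is 5/9·x + 255.372.
(5/9·x + 255.372) - x = 88  ⇒  (-4/9)·x = -167.372  ⇒  x = 376.5875°F.
In Celsius: (376.5875 - 32) × 5/9 = 191.4375°C.
In Rankine: 191.4375 × 1.8 + 491.67 = 836.26°R.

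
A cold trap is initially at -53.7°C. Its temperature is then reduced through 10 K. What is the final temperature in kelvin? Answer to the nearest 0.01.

The 10 K change is an interval; Kelvin and Celsius degrees are the same size, so ΔC = -10°C.
Final Celsius temperature: -53.7000 - 10.0000 = -63.7000°C.
In kelvin: -63.7000 + 273.15 = 209.45 K.

209.45 K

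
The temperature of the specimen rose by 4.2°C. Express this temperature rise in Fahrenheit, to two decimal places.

7.56°F

For a temperature interval the offset drops out; only the factor 1.8 applies.
4.2 × 1.8 = 7.56.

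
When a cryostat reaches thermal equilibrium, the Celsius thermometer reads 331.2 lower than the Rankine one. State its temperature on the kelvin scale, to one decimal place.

Let x be the Rankine reading; then the Celsius reading is 5/9·x - 273.15.
(5/9·x - 273.15) - x = -331.2  ⇒  (-4/9)·x = -58.05  ⇒  x = 130.6125°R.
In Celsius: (130.6125 - 491.67) × 5/9 = -200.5875°C.
In kelvin: -200.5875 + 273.15 = 72.6 K.

72.6 K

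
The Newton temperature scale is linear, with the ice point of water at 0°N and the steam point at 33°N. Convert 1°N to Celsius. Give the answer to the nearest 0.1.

Linear interpolation between the fixed points: C = (1 - 0) × 100 / (33 - 0) = 3.0303°C.

3.0°C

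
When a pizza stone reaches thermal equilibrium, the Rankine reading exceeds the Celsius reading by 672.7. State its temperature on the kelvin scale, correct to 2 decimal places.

499.44 K

Let x be the Celsius reading; then the Rankine reading is 1.8·x + 491.67.
(1.8·x + 491.67) - x = 672.7  ⇒  (0.8)·x = 181.03  ⇒  x = 226.2875°C.
In kelvin: 226.2875 + 273.15 = 499.44 K.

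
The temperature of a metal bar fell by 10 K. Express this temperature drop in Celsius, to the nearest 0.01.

10.00°C

Kelvin and Celsius degrees are the same size, so the interval is unchanged: 10.00.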